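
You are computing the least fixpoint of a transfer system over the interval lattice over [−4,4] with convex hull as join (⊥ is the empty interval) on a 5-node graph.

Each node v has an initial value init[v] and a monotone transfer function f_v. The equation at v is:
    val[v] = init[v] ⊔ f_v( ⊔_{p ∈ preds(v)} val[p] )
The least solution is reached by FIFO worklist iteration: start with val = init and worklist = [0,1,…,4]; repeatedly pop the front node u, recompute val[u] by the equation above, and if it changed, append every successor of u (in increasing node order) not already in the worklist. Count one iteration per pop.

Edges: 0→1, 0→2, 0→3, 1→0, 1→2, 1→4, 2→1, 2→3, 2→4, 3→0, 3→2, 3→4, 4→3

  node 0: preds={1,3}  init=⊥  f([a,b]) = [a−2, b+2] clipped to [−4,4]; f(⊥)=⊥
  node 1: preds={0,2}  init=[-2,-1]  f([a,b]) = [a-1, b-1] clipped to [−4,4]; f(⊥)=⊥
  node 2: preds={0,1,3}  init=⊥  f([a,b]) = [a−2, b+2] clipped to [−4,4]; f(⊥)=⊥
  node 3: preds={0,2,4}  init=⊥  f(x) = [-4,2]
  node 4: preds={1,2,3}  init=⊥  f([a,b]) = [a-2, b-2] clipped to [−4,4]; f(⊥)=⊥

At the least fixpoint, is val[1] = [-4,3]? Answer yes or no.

yes

Worklist (13 pops):
  #1 pop 0: in=[-2,-1] → [-4,1] (was ⊥); enqueue []
  #2 pop 1: in=[-4,1] → [-4,0] (was [-2,-1]); enqueue [0]
  #3 pop 2: in=[-4,1] → [-4,3] (was ⊥); enqueue [1]
  #4 pop 3: in=[-4,3] → [-4,2] (was ⊥); enqueue [2]
  #5 pop 4: in=[-4,3] → [-4,1] (was ⊥); enqueue [3]
  #6 pop 0: in=[-4,2] → [-4,4] (was [-4,1]); enqueue []
  #7 pop 1: in=[-4,4] → [-4,3] (was [-4,0]); enqueue [0,4]
  #8 pop 2: in=[-4,4] → [-4,4] (was [-4,3]); enqueue [1]
  #9 pop 3: in=[-4,4] → [-4,2] (no change)
  #10 pop 0: in=[-4,3] → [-4,4] (no change)
  #11 pop 4: in=[-4,4] → [-4,2] (was [-4,1]); enqueue [3]
  #12 pop 1: in=[-4,4] → [-4,3] (no change)
  #13 pop 3: in=[-4,4] → [-4,2] (no change)

Fixpoint:
  val[0] = [-4,4]
  val[1] = [-4,3]
  val[2] = [-4,4]
  val[3] = [-4,2]
  val[4] = [-4,2]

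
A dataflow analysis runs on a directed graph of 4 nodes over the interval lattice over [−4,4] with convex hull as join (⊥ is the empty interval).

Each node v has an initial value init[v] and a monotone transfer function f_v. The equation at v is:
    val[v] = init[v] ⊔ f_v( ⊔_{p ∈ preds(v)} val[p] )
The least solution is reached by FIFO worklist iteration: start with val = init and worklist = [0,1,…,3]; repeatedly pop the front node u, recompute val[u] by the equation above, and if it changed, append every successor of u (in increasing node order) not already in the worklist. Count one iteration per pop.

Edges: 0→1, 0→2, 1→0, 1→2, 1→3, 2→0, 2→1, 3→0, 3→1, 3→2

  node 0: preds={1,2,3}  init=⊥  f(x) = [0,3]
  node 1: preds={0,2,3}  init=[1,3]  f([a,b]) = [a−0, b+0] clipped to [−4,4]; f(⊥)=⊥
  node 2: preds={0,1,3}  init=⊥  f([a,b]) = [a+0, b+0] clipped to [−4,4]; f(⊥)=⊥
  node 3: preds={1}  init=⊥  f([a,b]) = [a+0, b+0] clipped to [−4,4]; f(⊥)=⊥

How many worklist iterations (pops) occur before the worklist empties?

Worklist (7 pops):
  #1 pop 0: in=[1,3] → [0,3] (was ⊥); enqueue []
  #2 pop 1: in=[0,3] → [0,3] (was [1,3]); enqueue [0]
  #3 pop 2: in=[0,3] → [0,3] (was ⊥); enqueue [1]
  #4 pop 3: in=[0,3] → [0,3] (was ⊥); enqueue [2]
  #5 pop 0: in=[0,3] → [0,3] (no change)
  #6 pop 1: in=[0,3] → [0,3] (no change)
  #7 pop 2: in=[0,3] → [0,3] (no change)

Fixpoint:
  val[0] = [0,3]
  val[1] = [0,3]
  val[2] = [0,3]
  val[3] = [0,3]

7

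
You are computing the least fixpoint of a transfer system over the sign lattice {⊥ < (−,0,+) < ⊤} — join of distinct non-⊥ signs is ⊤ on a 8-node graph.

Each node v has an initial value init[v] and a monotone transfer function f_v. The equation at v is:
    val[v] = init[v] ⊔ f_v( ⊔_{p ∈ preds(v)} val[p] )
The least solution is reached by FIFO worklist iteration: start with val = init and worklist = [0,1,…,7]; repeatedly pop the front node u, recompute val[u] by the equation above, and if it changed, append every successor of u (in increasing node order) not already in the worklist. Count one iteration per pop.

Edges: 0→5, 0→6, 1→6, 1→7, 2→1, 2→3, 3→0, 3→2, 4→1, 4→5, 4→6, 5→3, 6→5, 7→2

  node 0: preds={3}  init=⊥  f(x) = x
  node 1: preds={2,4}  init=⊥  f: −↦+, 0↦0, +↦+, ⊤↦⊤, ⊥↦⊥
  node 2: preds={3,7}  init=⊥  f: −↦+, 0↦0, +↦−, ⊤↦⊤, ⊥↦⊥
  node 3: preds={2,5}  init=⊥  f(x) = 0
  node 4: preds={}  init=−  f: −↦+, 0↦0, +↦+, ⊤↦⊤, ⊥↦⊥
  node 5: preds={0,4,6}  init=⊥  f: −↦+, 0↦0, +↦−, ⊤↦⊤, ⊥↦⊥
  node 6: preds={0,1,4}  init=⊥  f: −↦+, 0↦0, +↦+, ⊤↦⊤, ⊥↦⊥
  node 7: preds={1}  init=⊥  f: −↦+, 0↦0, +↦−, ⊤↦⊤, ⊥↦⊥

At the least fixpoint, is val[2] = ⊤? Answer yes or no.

yes

Trace (18 dequeues):
  [1] u=0 | in ⊥ | out ⊥ | ==
  [2] u=1 | in − | out + | prev ⊥ | push {}
  [3] u=2 | in ⊥ | out ⊥ | ==
  [4] u=3 | in ⊥ | out 0 | prev ⊥ | push {0,2}
  [5] u=4 | in ⊥ | out − | ==
  [6] u=5 | in − | out + | prev ⊥ | push {3}
  [7] u=6 | in ⊤ | out ⊤ | prev ⊥ | push {5}
  [8] u=7 | in + | out − | prev ⊥ | push {}
  [9] u=0 | in 0 | out 0 | prev ⊥ | push {6}
  [10] u=2 | in ⊤ | out ⊤ | prev ⊥ | push {1}
  [11] u=3 | in ⊤ | out 0 | ==
  [12] u=5 | in ⊤ | out ⊤ | prev + | push {3}
  [13] u=6 | in ⊤ | out ⊤ | ==
  [14] u=1 | in ⊤ | out ⊤ | prev + | push {6,7}
  [15] u=3 | in ⊤ | out 0 | ==
  [16] u=6 | in ⊤ | out ⊤ | ==
  [17] u=7 | in ⊤ | out ⊤ | prev − | push {2}
  [18] u=2 | in ⊤ | out ⊤ | ==

Converged values:
  [0] 0
  [1] ⊤
  [2] ⊤
  [3] 0
  [4] −
  [5] ⊤
  [6] ⊤
  [7] ⊤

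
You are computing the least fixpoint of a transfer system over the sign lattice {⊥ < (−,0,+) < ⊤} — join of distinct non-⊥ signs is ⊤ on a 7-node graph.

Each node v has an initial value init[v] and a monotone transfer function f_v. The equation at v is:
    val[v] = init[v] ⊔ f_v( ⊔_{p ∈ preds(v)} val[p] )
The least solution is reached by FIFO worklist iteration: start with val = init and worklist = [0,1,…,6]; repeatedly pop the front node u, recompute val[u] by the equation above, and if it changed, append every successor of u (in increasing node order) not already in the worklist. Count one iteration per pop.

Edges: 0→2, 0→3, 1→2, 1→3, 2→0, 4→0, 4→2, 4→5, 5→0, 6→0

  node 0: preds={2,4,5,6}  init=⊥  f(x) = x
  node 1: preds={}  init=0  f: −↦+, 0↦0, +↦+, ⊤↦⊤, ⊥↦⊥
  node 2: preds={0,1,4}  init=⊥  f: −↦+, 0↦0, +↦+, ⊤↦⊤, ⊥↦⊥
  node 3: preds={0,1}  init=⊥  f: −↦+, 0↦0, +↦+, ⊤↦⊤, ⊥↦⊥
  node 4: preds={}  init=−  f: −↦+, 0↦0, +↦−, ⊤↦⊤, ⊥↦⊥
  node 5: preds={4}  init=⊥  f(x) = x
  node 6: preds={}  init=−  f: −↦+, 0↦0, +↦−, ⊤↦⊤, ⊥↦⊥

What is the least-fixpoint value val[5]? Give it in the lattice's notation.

Trace (10 dequeues):
  [1] u=0 | in − | out − | prev ⊥ | push {}
  [2] u=1 | in ⊥ | out 0 | ==
  [3] u=2 | in ⊤ | out ⊤ | prev ⊥ | push {0}
  [4] u=3 | in ⊤ | out ⊤ | prev ⊥ | push {}
  [5] u=4 | in ⊥ | out − | ==
  [6] u=5 | in − | out − | prev ⊥ | push {}
  [7] u=6 | in ⊥ | out − | ==
  [8] u=0 | in ⊤ | out ⊤ | prev − | push {2,3}
  [9] u=2 | in ⊤ | out ⊤ | ==
  [10] u=3 | in ⊤ | out ⊤ | ==

Converged values:
  [0] ⊤
  [1] 0
  [2] ⊤
  [3] ⊤
  [4] −
  [5] −
  [6] −

−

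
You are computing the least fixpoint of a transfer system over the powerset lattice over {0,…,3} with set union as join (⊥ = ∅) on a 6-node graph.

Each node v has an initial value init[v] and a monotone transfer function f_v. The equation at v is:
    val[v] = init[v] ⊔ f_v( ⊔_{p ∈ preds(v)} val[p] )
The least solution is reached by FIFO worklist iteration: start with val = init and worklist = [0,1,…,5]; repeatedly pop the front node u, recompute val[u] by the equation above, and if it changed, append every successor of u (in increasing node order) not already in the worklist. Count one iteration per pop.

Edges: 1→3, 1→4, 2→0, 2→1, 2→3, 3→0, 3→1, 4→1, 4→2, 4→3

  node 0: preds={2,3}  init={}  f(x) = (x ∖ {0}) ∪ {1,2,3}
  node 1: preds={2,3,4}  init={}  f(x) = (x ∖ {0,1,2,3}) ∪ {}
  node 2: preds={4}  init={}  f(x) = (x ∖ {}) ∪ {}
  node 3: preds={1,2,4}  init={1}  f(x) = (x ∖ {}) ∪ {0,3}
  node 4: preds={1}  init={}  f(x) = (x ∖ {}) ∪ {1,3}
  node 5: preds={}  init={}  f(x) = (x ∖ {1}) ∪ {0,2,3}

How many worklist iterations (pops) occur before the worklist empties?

12

Iteration log — 12 steps:
  step 1. node 0  ⊔preds={1}  new={1,2,3}  old={}  +wl: 
  step 2. node 1  ⊔preds={1}  new={}  stable
  step 3. node 2  ⊔preds={}  new={}  stable
  step 4. node 3  ⊔preds={}  new={0,1,3}  old={1}  +wl: 0,1
  step 5. node 4  ⊔preds={}  new={1,3}  old={}  +wl: 2,3
  step 6. node 5  ⊔preds={}  new={0,2,3}  old={}  +wl: 
  step 7. node 0  ⊔preds={0,1,3}  new={1,2,3}  stable
  step 8. node 1  ⊔preds={0,1,3}  new={}  stable
  step 9. node 2  ⊔preds={1,3}  new={1,3}  old={}  +wl: 0,1
  step 10. node 3  ⊔preds={1,3}  new={0,1,3}  stable
  step 11. node 0  ⊔preds={0,1,3}  new={1,2,3}  stable
  step 12. node 1  ⊔preds={0,1,3}  new={}  stable

Least fixpoint reached:
  node 0: {1,2,3}
  node 1: {}
  node 2: {1,3}
  node 3: {0,1,3}
  node 4: {1,3}
  node 5: {0,2,3}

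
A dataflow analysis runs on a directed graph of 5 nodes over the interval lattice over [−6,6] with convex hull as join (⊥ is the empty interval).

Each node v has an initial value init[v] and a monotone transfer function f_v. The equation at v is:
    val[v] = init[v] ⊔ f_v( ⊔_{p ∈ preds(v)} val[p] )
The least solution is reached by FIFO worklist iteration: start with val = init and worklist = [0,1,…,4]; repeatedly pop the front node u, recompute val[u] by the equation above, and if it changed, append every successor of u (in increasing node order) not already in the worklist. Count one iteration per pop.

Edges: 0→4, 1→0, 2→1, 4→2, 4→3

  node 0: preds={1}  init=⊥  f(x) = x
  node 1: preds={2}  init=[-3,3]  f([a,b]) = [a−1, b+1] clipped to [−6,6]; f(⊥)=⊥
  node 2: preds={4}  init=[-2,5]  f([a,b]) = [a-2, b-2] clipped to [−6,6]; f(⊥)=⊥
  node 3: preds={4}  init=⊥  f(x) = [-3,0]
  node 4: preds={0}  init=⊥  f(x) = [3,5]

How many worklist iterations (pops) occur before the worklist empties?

9

Iteration log — 9 steps:
  step 1. node 0  ⊔preds=[-3,3]  new=[-3,3]  old=⊥  +wl: 
  step 2. node 1  ⊔preds=[-2,5]  new=[-3,6]  old=[-3,3]  +wl: 0
  step 3. node 2  ⊔preds=⊥  new=[-2,5]  stable
  step 4. node 3  ⊔preds=⊥  new=[-3,0]  old=⊥  +wl: 
  step 5. node 4  ⊔preds=[-3,3]  new=[3,5]  old=⊥  +wl: 2,3
  step 6. node 0  ⊔preds=[-3,6]  new=[-3,6]  old=[-3,3]  +wl: 4
  step 7. node 2  ⊔preds=[3,5]  new=[-2,5]  stable
  step 8. node 3  ⊔preds=[3,5]  new=[-3,0]  stable
  step 9. node 4  ⊔preds=[-3,6]  new=[3,5]  stable

Least fixpoint reached:
  node 0: [-3,6]
  node 1: [-3,6]
  node 2: [-2,5]
  node 3: [-3,0]
  node 4: [3,5]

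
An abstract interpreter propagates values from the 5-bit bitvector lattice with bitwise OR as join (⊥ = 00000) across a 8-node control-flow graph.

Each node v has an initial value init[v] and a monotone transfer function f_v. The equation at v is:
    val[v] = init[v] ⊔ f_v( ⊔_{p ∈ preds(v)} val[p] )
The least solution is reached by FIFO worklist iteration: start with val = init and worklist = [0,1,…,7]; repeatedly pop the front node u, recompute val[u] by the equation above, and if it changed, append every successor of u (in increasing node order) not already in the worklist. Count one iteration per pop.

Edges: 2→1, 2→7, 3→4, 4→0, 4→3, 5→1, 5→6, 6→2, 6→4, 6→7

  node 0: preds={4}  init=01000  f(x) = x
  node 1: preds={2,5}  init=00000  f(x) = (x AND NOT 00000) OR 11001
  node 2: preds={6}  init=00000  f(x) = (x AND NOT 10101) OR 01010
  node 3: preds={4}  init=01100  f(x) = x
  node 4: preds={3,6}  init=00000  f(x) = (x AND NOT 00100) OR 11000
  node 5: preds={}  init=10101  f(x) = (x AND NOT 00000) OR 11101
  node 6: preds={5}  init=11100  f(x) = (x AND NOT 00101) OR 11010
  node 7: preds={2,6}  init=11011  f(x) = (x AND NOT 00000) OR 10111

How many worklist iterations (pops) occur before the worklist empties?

16

Iteration log — 16 steps:
  step 1. node 0  ⊔preds=00000  new=01000  stable
  step 2. node 1  ⊔preds=10101  new=11101  old=00000  +wl: 
  step 3. node 2  ⊔preds=11100  new=01010  old=00000  +wl: 1
  step 4. node 3  ⊔preds=00000  new=01100  stable
  step 5. node 4  ⊔preds=11100  new=11000  old=00000  +wl: 0,3
  step 6. node 5  ⊔preds=00000  new=11101  old=10101  +wl: 
  step 7. node 6  ⊔preds=11101  new=11110  old=11100  +wl: 2,4
  step 8. node 7  ⊔preds=11110  new=11111  old=11011  +wl: 
  step 9. node 1  ⊔preds=11111  new=11111  old=11101  +wl: 
  step 10. node 0  ⊔preds=11000  new=11000  old=01000  +wl: 
  step 11. node 3  ⊔preds=11000  new=11100  old=01100  +wl: 
  step 12. node 2  ⊔preds=11110  new=01010  stable
  step 13. node 4  ⊔preds=11110  new=11010  old=11000  +wl: 0,3
  step 14. node 0  ⊔preds=11010  new=11010  old=11000  +wl: 
  step 15. node 3  ⊔preds=11010  new=11110  old=11100  +wl: 4
  step 16. node 4  ⊔preds=11110  new=11010  stable

Least fixpoint reached:
  node 0: 11010
  node 1: 11111
  node 2: 01010
  node 3: 11110
  node 4: 11010
  node 5: 11101
  node 6: 11110
  node 7: 11111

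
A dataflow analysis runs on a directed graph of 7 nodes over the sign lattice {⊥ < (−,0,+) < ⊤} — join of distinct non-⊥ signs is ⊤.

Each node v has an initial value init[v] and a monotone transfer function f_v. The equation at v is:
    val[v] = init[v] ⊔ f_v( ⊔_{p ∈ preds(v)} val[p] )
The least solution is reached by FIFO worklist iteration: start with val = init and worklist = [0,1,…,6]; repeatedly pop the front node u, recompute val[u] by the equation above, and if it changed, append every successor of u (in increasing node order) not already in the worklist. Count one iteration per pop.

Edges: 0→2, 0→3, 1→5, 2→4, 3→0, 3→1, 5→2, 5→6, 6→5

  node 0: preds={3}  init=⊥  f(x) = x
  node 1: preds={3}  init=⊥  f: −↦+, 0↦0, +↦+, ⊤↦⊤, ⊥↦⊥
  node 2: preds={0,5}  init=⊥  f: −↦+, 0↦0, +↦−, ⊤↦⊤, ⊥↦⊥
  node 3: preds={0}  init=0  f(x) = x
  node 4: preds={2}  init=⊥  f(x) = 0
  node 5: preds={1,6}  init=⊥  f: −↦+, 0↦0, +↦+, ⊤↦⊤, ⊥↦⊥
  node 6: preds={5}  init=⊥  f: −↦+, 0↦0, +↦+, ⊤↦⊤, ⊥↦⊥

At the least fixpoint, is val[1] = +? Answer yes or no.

no

Iteration log — 9 steps:
  step 1. node 0  ⊔preds=0  new=0  old=⊥  +wl: 
  step 2. node 1  ⊔preds=0  new=0  old=⊥  +wl: 
  step 3. node 2  ⊔preds=0  new=0  old=⊥  +wl: 
  step 4. node 3  ⊔preds=0  new=0  stable
  step 5. node 4  ⊔preds=0  new=0  old=⊥  +wl: 
  step 6. node 5  ⊔preds=0  new=0  old=⊥  +wl: 2
  step 7. node 6  ⊔preds=0  new=0  old=⊥  +wl: 5
  step 8. node 2  ⊔preds=0  new=0  stable
  step 9. node 5  ⊔preds=0  new=0  stable

Least fixpoint reached:
  node 0: 0
  node 1: 0
  node 2: 0
  node 3: 0
  node 4: 0
  node 5: 0
  node 6: 0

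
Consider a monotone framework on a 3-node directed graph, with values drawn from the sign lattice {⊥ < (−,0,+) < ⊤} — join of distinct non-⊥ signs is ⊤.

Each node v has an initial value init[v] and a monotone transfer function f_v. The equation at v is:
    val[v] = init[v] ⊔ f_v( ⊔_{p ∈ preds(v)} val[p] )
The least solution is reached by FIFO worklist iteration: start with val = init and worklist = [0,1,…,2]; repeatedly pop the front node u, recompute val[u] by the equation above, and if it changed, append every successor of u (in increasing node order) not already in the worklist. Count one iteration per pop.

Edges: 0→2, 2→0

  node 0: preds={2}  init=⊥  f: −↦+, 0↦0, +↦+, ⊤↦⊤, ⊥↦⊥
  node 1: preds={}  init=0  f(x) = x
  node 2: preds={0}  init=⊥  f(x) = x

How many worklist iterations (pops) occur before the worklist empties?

3

Trace (3 dequeues):
  [1] u=0 | in ⊥ | out ⊥ | ==
  [2] u=1 | in ⊥ | out 0 | ==
  [3] u=2 | in ⊥ | out ⊥ | ==

Converged values:
  [0] ⊥
  [1] 0
  [2] ⊥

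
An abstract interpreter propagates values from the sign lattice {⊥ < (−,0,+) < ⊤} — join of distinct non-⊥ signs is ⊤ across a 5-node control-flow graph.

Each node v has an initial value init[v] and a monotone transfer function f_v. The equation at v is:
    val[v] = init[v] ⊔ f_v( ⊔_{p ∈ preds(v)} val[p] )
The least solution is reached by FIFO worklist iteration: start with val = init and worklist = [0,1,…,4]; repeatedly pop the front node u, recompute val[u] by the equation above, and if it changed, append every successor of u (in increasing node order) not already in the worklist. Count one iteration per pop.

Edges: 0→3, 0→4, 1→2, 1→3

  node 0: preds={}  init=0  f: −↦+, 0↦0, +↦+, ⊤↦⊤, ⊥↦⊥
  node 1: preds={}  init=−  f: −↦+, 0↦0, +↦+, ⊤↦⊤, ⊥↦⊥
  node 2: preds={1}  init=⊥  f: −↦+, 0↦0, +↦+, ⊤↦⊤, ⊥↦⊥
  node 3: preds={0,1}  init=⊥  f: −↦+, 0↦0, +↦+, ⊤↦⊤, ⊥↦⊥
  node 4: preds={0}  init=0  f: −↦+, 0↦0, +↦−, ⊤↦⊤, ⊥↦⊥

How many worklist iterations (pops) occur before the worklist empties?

5

Worklist (5 pops):
  #1 pop 0: in=⊥ → 0 (no change)
  #2 pop 1: in=⊥ → − (no change)
  #3 pop 2: in=− → + (was ⊥); enqueue []
  #4 pop 3: in=⊤ → ⊤ (was ⊥); enqueue []
  #5 pop 4: in=0 → 0 (no change)

Fixpoint:
  val[0] = 0
  val[1] = −
  val[2] = +
  val[3] = ⊤
  val[4] = 0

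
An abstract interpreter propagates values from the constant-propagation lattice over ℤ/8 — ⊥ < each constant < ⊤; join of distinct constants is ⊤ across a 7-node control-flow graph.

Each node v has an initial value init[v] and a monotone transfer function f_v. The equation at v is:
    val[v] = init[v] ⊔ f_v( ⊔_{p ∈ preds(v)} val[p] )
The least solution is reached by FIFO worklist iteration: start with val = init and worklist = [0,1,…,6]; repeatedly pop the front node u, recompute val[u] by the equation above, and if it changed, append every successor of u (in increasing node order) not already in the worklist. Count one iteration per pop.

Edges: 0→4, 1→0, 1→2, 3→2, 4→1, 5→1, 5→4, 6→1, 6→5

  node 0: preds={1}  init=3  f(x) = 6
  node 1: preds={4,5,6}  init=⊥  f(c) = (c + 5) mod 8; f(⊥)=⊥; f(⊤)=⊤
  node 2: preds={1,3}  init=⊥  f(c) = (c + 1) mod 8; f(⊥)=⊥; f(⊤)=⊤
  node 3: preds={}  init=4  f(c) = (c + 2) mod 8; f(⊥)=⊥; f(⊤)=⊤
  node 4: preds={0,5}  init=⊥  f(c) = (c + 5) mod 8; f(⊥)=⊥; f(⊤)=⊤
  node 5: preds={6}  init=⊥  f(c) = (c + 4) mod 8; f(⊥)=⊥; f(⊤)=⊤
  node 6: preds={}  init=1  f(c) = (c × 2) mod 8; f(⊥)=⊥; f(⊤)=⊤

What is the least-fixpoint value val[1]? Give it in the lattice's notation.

⊤

Worklist (12 pops):
  #1 pop 0: in=⊥ → ⊤ (was 3); enqueue []
  #2 pop 1: in=1 → 6 (was ⊥); enqueue [0]
  #3 pop 2: in=⊤ → ⊤ (was ⊥); enqueue []
  #4 pop 3: in=⊥ → 4 (no change)
  #5 pop 4: in=⊤ → ⊤ (was ⊥); enqueue [1]
  #6 pop 5: in=1 → 5 (was ⊥); enqueue [4]
  #7 pop 6: in=⊥ → 1 (no change)
  #8 pop 0: in=6 → ⊤ (no change)
  #9 pop 1: in=⊤ → ⊤ (was 6); enqueue [0,2]
  #10 pop 4: in=⊤ → ⊤ (no change)
  #11 pop 0: in=⊤ → ⊤ (no change)
  #12 pop 2: in=⊤ → ⊤ (no change)

Fixpoint:
  val[0] = ⊤
  val[1] = ⊤
  val[2] = ⊤
  val[3] = 4
  val[4] = ⊤
  val[5] = 5
  val[6] = 1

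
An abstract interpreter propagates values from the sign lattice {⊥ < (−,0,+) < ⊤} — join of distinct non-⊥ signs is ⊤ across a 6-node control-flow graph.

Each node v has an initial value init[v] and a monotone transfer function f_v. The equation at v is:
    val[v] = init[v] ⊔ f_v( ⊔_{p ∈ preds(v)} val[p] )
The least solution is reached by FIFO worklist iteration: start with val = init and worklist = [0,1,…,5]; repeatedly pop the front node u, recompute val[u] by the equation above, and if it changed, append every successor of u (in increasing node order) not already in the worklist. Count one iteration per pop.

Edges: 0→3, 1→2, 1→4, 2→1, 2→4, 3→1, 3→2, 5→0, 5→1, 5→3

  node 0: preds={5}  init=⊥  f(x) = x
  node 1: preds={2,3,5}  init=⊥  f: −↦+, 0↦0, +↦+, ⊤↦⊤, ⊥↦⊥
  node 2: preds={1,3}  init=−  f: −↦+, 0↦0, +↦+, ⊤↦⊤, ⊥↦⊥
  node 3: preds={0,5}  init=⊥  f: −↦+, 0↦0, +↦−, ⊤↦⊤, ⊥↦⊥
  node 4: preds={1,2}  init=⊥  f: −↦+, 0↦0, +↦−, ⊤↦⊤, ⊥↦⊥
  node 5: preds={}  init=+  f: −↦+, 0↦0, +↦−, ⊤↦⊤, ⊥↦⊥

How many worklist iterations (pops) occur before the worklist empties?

8

Worklist (8 pops):
  #1 pop 0: in=+ → + (was ⊥); enqueue []
  #2 pop 1: in=⊤ → ⊤ (was ⊥); enqueue []
  #3 pop 2: in=⊤ → ⊤ (was −); enqueue [1]
  #4 pop 3: in=+ → − (was ⊥); enqueue [2]
  #5 pop 4: in=⊤ → ⊤ (was ⊥); enqueue []
  #6 pop 5: in=⊥ → + (no change)
  #7 pop 1: in=⊤ → ⊤ (no change)
  #8 pop 2: in=⊤ → ⊤ (no change)

Fixpoint:
  val[0] = +
  val[1] = ⊤
  val[2] = ⊤
  val[3] = −
  val[4] = ⊤
  val[5] = +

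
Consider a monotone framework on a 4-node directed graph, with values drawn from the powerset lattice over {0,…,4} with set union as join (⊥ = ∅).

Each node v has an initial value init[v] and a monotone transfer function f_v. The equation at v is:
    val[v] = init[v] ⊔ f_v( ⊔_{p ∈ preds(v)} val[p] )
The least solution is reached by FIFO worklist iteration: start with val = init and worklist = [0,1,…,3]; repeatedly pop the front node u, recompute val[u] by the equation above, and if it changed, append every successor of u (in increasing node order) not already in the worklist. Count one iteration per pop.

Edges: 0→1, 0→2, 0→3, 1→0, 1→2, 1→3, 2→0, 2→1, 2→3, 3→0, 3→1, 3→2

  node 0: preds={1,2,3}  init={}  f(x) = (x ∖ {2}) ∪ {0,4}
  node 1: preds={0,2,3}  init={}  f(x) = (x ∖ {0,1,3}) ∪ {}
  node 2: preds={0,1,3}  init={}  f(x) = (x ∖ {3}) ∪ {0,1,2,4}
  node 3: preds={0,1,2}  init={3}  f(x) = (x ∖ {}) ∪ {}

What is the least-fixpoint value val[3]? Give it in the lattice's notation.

{0,1,2,3,4}

Iteration log — 9 steps:
  step 1. node 0  ⊔preds={3}  new={0,3,4}  old={}  +wl: 
  step 2. node 1  ⊔preds={0,3,4}  new={4}  old={}  +wl: 0
  step 3. node 2  ⊔preds={0,3,4}  new={0,1,2,4}  old={}  +wl: 1
  step 4. node 3  ⊔preds={0,1,2,3,4}  new={0,1,2,3,4}  old={3}  +wl: 2
  step 5. node 0  ⊔preds={0,1,2,3,4}  new={0,1,3,4}  old={0,3,4}  +wl: 3
  step 6. node 1  ⊔preds={0,1,2,3,4}  new={2,4}  old={4}  +wl: 0
  step 7. node 2  ⊔preds={0,1,2,3,4}  new={0,1,2,4}  stable
  step 8. node 3  ⊔preds={0,1,2,3,4}  new={0,1,2,3,4}  stable
  step 9. node 0  ⊔preds={0,1,2,3,4}  new={0,1,3,4}  stable

Least fixpoint reached:
  node 0: {0,1,3,4}
  node 1: {2,4}
  node 2: {0,1,2,4}
  node 3: {0,1,2,3,4}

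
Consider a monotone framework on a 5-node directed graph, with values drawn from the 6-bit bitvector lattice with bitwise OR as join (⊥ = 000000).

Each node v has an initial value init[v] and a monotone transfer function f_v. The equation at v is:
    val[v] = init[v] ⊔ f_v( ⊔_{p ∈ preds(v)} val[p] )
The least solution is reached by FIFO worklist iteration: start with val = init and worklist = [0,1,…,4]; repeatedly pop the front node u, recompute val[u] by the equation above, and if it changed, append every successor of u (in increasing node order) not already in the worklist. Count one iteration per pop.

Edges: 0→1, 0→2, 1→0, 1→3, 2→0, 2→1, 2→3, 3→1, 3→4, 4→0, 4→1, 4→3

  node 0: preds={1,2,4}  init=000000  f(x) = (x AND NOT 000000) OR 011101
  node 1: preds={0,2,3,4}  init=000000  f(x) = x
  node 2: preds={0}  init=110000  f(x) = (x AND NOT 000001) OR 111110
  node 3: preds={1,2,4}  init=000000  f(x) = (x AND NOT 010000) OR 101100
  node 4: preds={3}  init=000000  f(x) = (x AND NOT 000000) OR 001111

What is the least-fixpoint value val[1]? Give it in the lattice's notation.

Iteration log — 10 steps:
  step 1. node 0  ⊔preds=110000  new=111101  old=000000  +wl: 
  step 2. node 1  ⊔preds=111101  new=111101  old=000000  +wl: 0
  step 3. node 2  ⊔preds=111101  new=111110  old=110000  +wl: 1
  step 4. node 3  ⊔preds=111111  new=101111  old=000000  +wl: 
  step 5. node 4  ⊔preds=101111  new=101111  old=000000  +wl: 3
  step 6. node 0  ⊔preds=111111  new=111111  old=111101  +wl: 2
  step 7. node 1  ⊔preds=111111  new=111111  old=111101  +wl: 0
  step 8. node 3  ⊔preds=111111  new=101111  stable
  step 9. node 2  ⊔preds=111111  new=111110  stable
  step 10. node 0  ⊔preds=111111  new=111111  stable

Least fixpoint reached:
  node 0: 111111
  node 1: 111111
  node 2: 111110
  node 3: 101111
  node 4: 101111

111111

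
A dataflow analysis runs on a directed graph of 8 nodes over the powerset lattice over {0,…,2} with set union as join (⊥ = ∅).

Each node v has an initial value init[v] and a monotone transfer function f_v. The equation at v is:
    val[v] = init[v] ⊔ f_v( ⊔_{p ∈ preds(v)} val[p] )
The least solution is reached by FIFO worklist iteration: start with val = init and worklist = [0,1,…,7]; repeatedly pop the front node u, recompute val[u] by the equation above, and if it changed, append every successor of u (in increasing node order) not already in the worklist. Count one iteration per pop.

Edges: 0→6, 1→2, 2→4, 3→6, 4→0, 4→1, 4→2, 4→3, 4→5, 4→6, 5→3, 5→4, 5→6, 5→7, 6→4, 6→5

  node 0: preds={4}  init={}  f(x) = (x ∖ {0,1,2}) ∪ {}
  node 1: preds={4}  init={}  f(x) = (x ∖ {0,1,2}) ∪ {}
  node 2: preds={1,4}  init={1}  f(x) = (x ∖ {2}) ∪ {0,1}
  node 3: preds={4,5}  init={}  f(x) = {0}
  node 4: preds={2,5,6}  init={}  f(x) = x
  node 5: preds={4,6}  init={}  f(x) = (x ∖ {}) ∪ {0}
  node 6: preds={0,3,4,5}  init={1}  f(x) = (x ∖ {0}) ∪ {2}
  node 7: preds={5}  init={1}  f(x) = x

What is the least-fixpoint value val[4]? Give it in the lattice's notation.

{0,1,2}

Iteration log — 21 steps:
  step 1. node 0  ⊔preds={}  new={}  stable
  step 2. node 1  ⊔preds={}  new={}  stable
  step 3. node 2  ⊔preds={}  new={0,1}  old={1}  +wl: 
  step 4. node 3  ⊔preds={}  new={0}  old={}  +wl: 
  step 5. node 4  ⊔preds={0,1}  new={0,1}  old={}  +wl: 0,1,2,3
  step 6. node 5  ⊔preds={0,1}  new={0,1}  old={}  +wl: 4
  step 7. node 6  ⊔preds={0,1}  new={1,2}  old={1}  +wl: 5
  step 8. node 7  ⊔preds={0,1}  new={0,1}  old={1}  +wl: 
  step 9. node 0  ⊔preds={0,1}  new={}  stable
  step 10. node 1  ⊔preds={0,1}  new={}  stable
  step 11. node 2  ⊔preds={0,1}  new={0,1}  stable
  step 12. node 3  ⊔preds={0,1}  new={0}  stable
  step 13. node 4  ⊔preds={0,1,2}  new={0,1,2}  old={0,1}  +wl: 0,1,2,3,6
  step 14. node 5  ⊔preds={0,1,2}  new={0,1,2}  old={0,1}  +wl: 4,7
  step 15. node 0  ⊔preds={0,1,2}  new={}  stable
  step 16. node 1  ⊔preds={0,1,2}  new={}  stable
  step 17. node 2  ⊔preds={0,1,2}  new={0,1}  stable
  step 18. node 3  ⊔preds={0,1,2}  new={0}  stable
  step 19. node 6  ⊔preds={0,1,2}  new={1,2}  stable
  step 20. node 4  ⊔preds={0,1,2}  new={0,1,2}  stable
  step 21. node 7  ⊔preds={0,1,2}  new={0,1,2}  old={0,1}  +wl: 

Least fixpoint reached:
  node 0: {}
  node 1: {}
  node 2: {0,1}
  node 3: {0}
  node 4: {0,1,2}
  node 5: {0,1,2}
  node 6: {1,2}
  node 7: {0,1,2}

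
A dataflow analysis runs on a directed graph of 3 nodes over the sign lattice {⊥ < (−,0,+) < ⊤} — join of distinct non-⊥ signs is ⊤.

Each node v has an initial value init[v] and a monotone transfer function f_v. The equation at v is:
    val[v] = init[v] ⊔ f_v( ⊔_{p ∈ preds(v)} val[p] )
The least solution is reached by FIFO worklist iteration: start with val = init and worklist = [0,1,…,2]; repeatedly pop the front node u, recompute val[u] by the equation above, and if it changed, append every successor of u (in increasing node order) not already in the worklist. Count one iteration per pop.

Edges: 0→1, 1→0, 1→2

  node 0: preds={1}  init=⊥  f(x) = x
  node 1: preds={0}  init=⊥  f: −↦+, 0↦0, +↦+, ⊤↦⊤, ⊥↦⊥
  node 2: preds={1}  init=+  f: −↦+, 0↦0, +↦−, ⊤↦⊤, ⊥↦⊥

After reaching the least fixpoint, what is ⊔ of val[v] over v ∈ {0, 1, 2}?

Iteration log — 3 steps:
  step 1. node 0  ⊔preds=⊥  new=⊥  stable
  step 2. node 1  ⊔preds=⊥  new=⊥  stable
  step 3. node 2  ⊔preds=⊥  new=+  stable

Least fixpoint reached:
  node 0: ⊥
  node 1: ⊥
  node 2: +

+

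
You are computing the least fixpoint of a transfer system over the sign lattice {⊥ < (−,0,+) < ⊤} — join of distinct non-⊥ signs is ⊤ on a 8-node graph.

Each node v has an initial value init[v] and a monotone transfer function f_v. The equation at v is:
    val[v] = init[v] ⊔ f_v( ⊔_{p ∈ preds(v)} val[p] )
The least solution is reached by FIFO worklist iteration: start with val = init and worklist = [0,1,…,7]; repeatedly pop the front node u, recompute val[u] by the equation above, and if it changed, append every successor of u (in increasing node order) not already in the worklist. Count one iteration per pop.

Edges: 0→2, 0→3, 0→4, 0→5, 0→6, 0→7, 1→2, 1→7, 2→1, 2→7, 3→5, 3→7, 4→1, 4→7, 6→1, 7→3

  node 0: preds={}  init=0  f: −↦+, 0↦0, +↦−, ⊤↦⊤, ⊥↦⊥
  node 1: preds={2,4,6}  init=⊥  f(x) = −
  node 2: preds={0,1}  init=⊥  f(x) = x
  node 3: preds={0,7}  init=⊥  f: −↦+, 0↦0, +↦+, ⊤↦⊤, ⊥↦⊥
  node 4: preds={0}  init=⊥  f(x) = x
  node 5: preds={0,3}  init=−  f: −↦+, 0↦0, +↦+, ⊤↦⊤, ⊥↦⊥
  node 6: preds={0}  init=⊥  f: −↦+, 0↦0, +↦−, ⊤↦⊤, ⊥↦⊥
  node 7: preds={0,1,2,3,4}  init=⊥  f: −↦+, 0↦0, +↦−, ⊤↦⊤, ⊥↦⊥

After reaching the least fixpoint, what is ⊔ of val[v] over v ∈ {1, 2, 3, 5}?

⊤

Worklist (12 pops):
  #1 pop 0: in=⊥ → 0 (no change)
  #2 pop 1: in=⊥ → − (was ⊥); enqueue []
  #3 pop 2: in=⊤ → ⊤ (was ⊥); enqueue [1]
  #4 pop 3: in=0 → 0 (was ⊥); enqueue []
  #5 pop 4: in=0 → 0 (was ⊥); enqueue []
  #6 pop 5: in=0 → ⊤ (was −); enqueue []
  #7 pop 6: in=0 → 0 (was ⊥); enqueue []
  #8 pop 7: in=⊤ → ⊤ (was ⊥); enqueue [3]
  #9 pop 1: in=⊤ → − (no change)
  #10 pop 3: in=⊤ → ⊤ (was 0); enqueue [5,7]
  #11 pop 5: in=⊤ → ⊤ (no change)
  #12 pop 7: in=⊤ → ⊤ (no change)

Fixpoint:
  val[0] = 0
  val[1] = −
  val[2] = ⊤
  val[3] = ⊤
  val[4] = 0
  val[5] = ⊤
  val[6] = 0
  val[7] = ⊤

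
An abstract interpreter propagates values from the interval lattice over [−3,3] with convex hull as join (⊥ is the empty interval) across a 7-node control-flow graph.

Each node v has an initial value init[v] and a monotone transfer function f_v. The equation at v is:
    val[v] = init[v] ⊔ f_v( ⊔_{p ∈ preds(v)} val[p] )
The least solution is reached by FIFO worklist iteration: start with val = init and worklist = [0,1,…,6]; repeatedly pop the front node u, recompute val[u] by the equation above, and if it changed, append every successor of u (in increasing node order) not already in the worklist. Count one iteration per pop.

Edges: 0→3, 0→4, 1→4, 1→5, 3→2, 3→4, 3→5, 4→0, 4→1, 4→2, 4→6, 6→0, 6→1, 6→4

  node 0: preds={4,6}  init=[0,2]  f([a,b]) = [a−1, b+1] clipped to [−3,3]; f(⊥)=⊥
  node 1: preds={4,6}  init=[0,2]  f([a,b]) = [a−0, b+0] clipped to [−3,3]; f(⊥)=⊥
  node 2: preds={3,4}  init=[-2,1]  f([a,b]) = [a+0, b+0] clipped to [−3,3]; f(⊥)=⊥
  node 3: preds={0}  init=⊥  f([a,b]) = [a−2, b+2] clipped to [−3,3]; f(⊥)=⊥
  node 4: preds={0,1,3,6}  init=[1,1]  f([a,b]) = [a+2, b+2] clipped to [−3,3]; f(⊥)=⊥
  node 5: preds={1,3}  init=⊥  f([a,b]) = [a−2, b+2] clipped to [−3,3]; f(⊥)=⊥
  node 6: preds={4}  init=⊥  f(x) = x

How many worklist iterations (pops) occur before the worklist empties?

Iteration log — 24 steps:
  step 1. node 0  ⊔preds=[1,1]  new=[0,2]  stable
  step 2. node 1  ⊔preds=[1,1]  new=[0,2]  stable
  step 3. node 2  ⊔preds=[1,1]  new=[-2,1]  stable
  step 4. node 3  ⊔preds=[0,2]  new=[-2,3]  old=⊥  +wl: 2
  step 5. node 4  ⊔preds=[-2,3]  new=[0,3]  old=[1,1]  +wl: 0,1
  step 6. node 5  ⊔preds=[-2,3]  new=[-3,3]  old=⊥  +wl: 
  step 7. node 6  ⊔preds=[0,3]  new=[0,3]  old=⊥  +wl: 4
  step 8. node 2  ⊔preds=[-2,3]  new=[-2,3]  old=[-2,1]  +wl: 
  step 9. node 0  ⊔preds=[0,3]  new=[-1,3]  old=[0,2]  +wl: 3
  step 10. node 1  ⊔preds=[0,3]  new=[0,3]  old=[0,2]  +wl: 5
  step 11. node 4  ⊔preds=[-2,3]  new=[0,3]  stable
  step 12. node 3  ⊔preds=[-1,3]  new=[-3,3]  old=[-2,3]  +wl: 2,4
  step 13. node 5  ⊔preds=[-3,3]  new=[-3,3]  stable
  step 14. node 2  ⊔preds=[-3,3]  new=[-3,3]  old=[-2,3]  +wl: 
  step 15. node 4  ⊔preds=[-3,3]  new=[-1,3]  old=[0,3]  +wl: 0,1,2,6
  step 16. node 0  ⊔preds=[-1,3]  new=[-2,3]  old=[-1,3]  +wl: 3,4
  step 17. node 1  ⊔preds=[-1,3]  new=[-1,3]  old=[0,3]  +wl: 5
  step 18. node 2  ⊔preds=[-3,3]  new=[-3,3]  stable
  step 19. node 6  ⊔preds=[-1,3]  new=[-1,3]  old=[0,3]  +wl: 0,1
  step 20. node 3  ⊔preds=[-2,3]  new=[-3,3]  stable
  step 21. node 4  ⊔preds=[-3,3]  new=[-1,3]  stable
  step 22. node 5  ⊔preds=[-3,3]  new=[-3,3]  stable
  step 23. node 0  ⊔preds=[-1,3]  new=[-2,3]  stable
  step 24. node 1  ⊔preds=[-1,3]  new=[-1,3]  stable

Least fixpoint reached:
  node 0: [-2,3]
  node 1: [-1,3]
  node 2: [-3,3]
  node 3: [-3,3]
  node 4: [-1,3]
  node 5: [-3,3]
  node 6: [-1,3]

24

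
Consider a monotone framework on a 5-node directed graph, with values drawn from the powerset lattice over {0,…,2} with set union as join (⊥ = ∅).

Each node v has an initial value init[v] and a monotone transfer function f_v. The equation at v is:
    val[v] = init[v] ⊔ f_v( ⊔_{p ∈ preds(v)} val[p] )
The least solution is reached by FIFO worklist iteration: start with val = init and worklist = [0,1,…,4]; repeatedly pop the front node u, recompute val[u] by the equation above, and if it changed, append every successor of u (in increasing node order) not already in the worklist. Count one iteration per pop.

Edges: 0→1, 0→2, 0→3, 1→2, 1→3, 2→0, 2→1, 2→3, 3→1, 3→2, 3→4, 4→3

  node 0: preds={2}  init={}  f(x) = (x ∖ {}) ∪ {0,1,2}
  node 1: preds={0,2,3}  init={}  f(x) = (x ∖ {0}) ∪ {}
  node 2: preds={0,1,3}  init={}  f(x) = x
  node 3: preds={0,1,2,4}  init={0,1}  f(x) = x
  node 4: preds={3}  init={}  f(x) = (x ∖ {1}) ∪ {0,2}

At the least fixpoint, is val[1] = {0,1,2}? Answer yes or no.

no

Trace (9 dequeues):
  [1] u=0 | in {} | out {0,1,2} | prev {} | push {}
  [2] u=1 | in {0,1,2} | out {1,2} | prev {} | push {}
  [3] u=2 | in {0,1,2} | out {0,1,2} | prev {} | push {0,1}
  [4] u=3 | in {0,1,2} | out {0,1,2} | prev {0,1} | push {2}
  [5] u=4 | in {0,1,2} | out {0,2} | prev {} | push {3}
  [6] u=0 | in {0,1,2} | out {0,1,2} | ==
  [7] u=1 | in {0,1,2} | out {1,2} | ==
  [8] u=2 | in {0,1,2} | out {0,1,2} | ==
  [9] u=3 | in {0,1,2} | out {0,1,2} | ==

Converged values:
  [0] {0,1,2}
  [1] {1,2}
  [2] {0,1,2}
  [3] {0,1,2}
  [4] {0,2}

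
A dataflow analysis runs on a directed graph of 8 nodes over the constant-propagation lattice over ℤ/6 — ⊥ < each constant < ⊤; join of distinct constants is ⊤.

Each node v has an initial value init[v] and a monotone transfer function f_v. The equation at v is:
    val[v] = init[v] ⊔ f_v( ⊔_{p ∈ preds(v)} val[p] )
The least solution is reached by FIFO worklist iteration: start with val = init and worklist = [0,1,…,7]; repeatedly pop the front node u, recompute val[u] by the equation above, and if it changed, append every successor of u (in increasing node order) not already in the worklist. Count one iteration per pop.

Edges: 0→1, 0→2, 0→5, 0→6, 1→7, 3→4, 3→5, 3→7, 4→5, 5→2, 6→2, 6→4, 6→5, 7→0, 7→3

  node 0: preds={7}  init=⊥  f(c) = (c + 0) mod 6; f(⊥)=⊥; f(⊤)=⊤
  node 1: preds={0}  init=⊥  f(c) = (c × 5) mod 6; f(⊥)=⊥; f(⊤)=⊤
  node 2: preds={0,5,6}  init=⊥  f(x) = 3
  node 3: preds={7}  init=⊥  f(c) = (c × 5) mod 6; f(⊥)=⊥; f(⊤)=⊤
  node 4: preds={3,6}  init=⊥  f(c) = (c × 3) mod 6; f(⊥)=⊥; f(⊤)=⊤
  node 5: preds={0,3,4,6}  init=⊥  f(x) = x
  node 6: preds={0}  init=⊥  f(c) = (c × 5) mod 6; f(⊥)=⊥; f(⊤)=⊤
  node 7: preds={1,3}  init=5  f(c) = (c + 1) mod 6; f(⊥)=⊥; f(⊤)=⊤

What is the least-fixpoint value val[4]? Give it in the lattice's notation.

Trace (21 dequeues):
  [1] u=0 | in 5 | out 5 | prev ⊥ | push {}
  [2] u=1 | in 5 | out 1 | prev ⊥ | push {}
  [3] u=2 | in 5 | out 3 | prev ⊥ | push {}
  [4] u=3 | in 5 | out 1 | prev ⊥ | push {}
  [5] u=4 | in 1 | out 3 | prev ⊥ | push {}
  [6] u=5 | in ⊤ | out ⊤ | prev ⊥ | push {2}
  [7] u=6 | in 5 | out 1 | prev ⊥ | push {4,5}
  [8] u=7 | in 1 | out ⊤ | prev 5 | push {0,3}
  [9] u=2 | in ⊤ | out 3 | ==
  [10] u=4 | in 1 | out 3 | ==
  [11] u=5 | in ⊤ | out ⊤ | ==
  [12] u=0 | in ⊤ | out ⊤ | prev 5 | push {1,2,5,6}
  [13] u=3 | in ⊤ | out ⊤ | prev 1 | push {4,7}
  [14] u=1 | in ⊤ | out ⊤ | prev 1 | push {}
  [15] u=2 | in ⊤ | out 3 | ==
  [16] u=5 | in ⊤ | out ⊤ | ==
  [17] u=6 | in ⊤ | out ⊤ | prev 1 | push {2,5}
  [18] u=4 | in ⊤ | out ⊤ | prev 3 | push {}
  [19] u=7 | in ⊤ | out ⊤ | ==
  [20] u=2 | in ⊤ | out 3 | ==
  [21] u=5 | in ⊤ | out ⊤ | ==

Converged values:
  [0] ⊤
  [1] ⊤
  [2] 3
  [3] ⊤
  [4] ⊤
  [5] ⊤
  [6] ⊤
  [7] ⊤

⊤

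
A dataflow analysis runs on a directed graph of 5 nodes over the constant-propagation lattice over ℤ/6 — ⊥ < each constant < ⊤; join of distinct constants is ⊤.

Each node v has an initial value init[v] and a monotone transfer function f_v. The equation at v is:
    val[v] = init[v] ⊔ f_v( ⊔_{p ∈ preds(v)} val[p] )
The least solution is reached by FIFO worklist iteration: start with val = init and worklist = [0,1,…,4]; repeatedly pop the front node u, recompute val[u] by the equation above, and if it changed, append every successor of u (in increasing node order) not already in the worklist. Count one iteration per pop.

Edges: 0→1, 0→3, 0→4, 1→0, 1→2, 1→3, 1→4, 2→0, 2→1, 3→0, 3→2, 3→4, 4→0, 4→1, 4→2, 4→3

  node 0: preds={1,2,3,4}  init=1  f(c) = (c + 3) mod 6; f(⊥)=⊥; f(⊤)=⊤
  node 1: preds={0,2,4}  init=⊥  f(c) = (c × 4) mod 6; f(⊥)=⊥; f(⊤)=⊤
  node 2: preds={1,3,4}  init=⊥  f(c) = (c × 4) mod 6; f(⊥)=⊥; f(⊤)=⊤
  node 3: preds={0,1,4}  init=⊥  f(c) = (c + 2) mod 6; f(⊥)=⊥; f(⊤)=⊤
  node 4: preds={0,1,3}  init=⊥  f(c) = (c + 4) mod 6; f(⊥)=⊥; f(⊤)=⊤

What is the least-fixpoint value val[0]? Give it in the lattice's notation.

Worklist (12 pops):
  #1 pop 0: in=⊥ → 1 (no change)
  #2 pop 1: in=1 → 4 (was ⊥); enqueue [0]
  #3 pop 2: in=4 → 4 (was ⊥); enqueue [1]
  #4 pop 3: in=⊤ → ⊤ (was ⊥); enqueue [2]
  #5 pop 4: in=⊤ → ⊤ (was ⊥); enqueue [3]
  #6 pop 0: in=⊤ → ⊤ (was 1); enqueue [4]
  #7 pop 1: in=⊤ → ⊤ (was 4); enqueue [0]
  #8 pop 2: in=⊤ → ⊤ (was 4); enqueue [1]
  #9 pop 3: in=⊤ → ⊤ (no change)
  #10 pop 4: in=⊤ → ⊤ (no change)
  #11 pop 0: in=⊤ → ⊤ (no change)
  #12 pop 1: in=⊤ → ⊤ (no change)

Fixpoint:
  val[0] = ⊤
  val[1] = ⊤
  val[2] = ⊤
  val[3] = ⊤
  val[4] = ⊤

⊤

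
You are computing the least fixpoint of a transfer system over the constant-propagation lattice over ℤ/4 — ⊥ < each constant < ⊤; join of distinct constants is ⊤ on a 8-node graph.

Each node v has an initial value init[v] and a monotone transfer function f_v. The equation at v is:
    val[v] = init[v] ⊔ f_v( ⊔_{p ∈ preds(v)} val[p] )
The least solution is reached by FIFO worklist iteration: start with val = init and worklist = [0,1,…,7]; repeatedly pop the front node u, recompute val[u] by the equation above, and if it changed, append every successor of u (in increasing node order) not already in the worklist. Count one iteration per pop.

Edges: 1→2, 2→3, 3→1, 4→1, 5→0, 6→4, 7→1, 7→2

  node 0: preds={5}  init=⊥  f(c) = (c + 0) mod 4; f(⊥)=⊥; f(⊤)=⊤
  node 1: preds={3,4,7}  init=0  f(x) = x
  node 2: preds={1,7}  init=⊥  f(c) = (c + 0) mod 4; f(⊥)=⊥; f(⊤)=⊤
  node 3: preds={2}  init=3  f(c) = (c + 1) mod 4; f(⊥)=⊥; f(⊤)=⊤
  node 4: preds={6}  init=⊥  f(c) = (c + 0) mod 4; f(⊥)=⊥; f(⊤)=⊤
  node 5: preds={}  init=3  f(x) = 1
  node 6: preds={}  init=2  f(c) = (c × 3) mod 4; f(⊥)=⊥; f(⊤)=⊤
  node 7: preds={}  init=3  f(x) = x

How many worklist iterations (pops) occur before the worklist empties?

Worklist (10 pops):
  #1 pop 0: in=3 → 3 (was ⊥); enqueue []
  #2 pop 1: in=3 → ⊤ (was 0); enqueue []
  #3 pop 2: in=⊤ → ⊤ (was ⊥); enqueue []
  #4 pop 3: in=⊤ → ⊤ (was 3); enqueue [1]
  #5 pop 4: in=2 → 2 (was ⊥); enqueue []
  #6 pop 5: in=⊥ → ⊤ (was 3); enqueue [0]
  #7 pop 6: in=⊥ → 2 (no change)
  #8 pop 7: in=⊥ → 3 (no change)
  #9 pop 1: in=⊤ → ⊤ (no change)
  #10 pop 0: in=⊤ → ⊤ (was 3); enqueue []

Fixpoint:
  val[0] = ⊤
  val[1] = ⊤
  val[2] = ⊤
  val[3] = ⊤
  val[4] = 2
  val[5] = ⊤
  val[6] = 2
  val[7] = 3

10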